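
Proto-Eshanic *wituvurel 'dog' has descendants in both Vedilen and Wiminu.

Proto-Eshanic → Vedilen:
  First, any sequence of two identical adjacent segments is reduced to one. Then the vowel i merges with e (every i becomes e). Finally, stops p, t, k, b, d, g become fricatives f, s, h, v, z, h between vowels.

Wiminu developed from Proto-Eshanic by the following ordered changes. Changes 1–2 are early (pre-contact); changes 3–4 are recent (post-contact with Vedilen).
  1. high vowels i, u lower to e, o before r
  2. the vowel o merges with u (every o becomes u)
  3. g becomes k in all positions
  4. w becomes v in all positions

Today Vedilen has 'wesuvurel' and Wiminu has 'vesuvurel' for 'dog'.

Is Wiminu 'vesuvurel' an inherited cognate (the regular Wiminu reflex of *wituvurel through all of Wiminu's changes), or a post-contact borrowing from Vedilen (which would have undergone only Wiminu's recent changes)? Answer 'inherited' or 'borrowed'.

borrowed

If inherited, *wituvurel would pass through all of Wiminu's changes:
Wiminu: *wituvurel > wituvorel > wituvurel > vituvurel  (by pre-rhotic lowering, vowel merger, unconditioned shift)
If borrowed from Vedilen 'wesuvurel' after the early changes, it would undergo only the recent ones:
  rule 3 (unconditioned shift): no change (wesuvurel)
  rule 4 (unconditioned shift): wesuvurel → vesuvurel
  ⇒ as a loan: vesuvurel
Wiminu 'vesuvurel' matches the loan outcome 'vesuvurel', not the inherited 'vituvurel' — it skipped the early Wiminu changes, so it was borrowed from Vedilen.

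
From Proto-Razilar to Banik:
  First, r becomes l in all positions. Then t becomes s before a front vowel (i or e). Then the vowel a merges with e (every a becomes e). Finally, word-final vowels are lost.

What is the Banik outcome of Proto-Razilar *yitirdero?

yisildel

Banik: *yitirdero
  yitirdero → yitildelo   [unconditioned shift]
  yitildelo → yisildelo   [palatalisation]
  yisildelo (rule 3 does not apply)
  yisildelo → yisildel   [apocope]
  giving Banik yisildel.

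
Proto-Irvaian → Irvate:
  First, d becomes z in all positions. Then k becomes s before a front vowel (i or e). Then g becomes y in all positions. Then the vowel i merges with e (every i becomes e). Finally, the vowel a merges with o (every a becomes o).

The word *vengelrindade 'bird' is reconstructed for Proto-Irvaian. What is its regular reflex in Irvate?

venyelrenzoze

Irvate: *vengelrindade
  vengelrindade → vengelrinzaze   [unconditioned shift]
  vengelrinzaze (rule 2 does not apply)
  vengelrinzaze → venyelrinzaze   [unconditioned shift]
  venyelrinzaze → venyelrenzaze   [vowel merger]
  venyelrenzaze → venyelrenzoze   [vowel merger]
  giving Irvate venyelrenzoze.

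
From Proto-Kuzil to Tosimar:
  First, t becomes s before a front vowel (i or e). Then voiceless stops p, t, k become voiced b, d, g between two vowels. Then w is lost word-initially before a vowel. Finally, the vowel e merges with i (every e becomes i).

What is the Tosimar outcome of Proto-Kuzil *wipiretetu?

ibirisidu

Tosimar: *wipiretetu > wipiresetu > wibiresedu > ibiresedu > ibirisidu  (by palatalisation, intervocalic voicing, glide loss, vowel merger)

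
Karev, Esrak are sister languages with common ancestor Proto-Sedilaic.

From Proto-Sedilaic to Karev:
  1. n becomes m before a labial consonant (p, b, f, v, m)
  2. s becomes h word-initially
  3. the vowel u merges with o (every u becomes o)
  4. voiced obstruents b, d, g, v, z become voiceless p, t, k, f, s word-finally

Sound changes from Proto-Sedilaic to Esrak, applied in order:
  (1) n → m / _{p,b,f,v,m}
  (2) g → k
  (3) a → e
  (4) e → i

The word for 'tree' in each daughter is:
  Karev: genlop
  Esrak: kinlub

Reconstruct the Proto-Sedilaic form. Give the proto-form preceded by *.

Position 5: Karev has o, Esrak has u. Esrak preserves u here (none of its changes turn any other segment into u), so the proto-segment is *u.
Position 6: Karev has p, Esrak has b. Esrak preserves b here (none of its changes turn any other segment into b), so the proto-segment is *b.
Verify the candidate proto-form against each daughter:
Karev: *genlub
  genlub (rule 1 does not apply)
  genlub (rule 2 does not apply)
  genlub → genlob   [vowel merger]
  genlob → genlop   [final devoicing]
  giving Karev genlop.
Esrak: *genlub
  genlub (rule 1 does not apply)
  genlub → kenlub   [unconditioned shift]
  kenlub (rule 3 does not apply)
  kenlub → kinlub   [vowel merger]
  giving Esrak kinlub.
*genlub is the unique common source.

*genlub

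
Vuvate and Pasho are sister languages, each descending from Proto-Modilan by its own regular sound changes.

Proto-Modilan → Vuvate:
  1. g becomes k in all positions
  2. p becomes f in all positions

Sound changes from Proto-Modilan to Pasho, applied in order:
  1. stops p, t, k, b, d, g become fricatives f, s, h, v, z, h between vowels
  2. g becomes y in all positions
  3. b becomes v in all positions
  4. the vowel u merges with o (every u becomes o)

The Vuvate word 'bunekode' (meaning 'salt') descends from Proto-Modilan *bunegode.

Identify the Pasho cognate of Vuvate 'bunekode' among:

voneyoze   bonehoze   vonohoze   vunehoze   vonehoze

vonehoze

Pasho: start from *bunegode.
  rule 1 (intervocalic lenition): bunegode → bunehoze
  rule 2: no change — bunehoze
  rule 3 (unconditioned shift): bunehoze → vunehoze
  rule 4 (vowel merger): vunehoze → vonehoze
  ⇒ Pasho vonehoze
Only 'vonehoze' matches the regular Pasho development of *bunegode.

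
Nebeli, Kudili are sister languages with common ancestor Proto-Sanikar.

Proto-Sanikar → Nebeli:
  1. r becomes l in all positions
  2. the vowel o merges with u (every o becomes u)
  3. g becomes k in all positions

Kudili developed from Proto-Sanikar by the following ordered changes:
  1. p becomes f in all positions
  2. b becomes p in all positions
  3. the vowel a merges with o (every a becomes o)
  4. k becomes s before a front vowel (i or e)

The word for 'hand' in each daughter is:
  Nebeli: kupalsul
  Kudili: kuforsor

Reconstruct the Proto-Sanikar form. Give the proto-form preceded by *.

*kuparsor

Position 4: Nebeli has a, Kudili has o. Nebeli preserves a here (none of its changes turn any other segment into a), so the proto-segment is *a.
Position 5: Nebeli has l, Kudili has r. Kudili preserves r here (none of its changes turn any other segment into r), so the proto-segment is *r.
Position 7: Nebeli has u, Kudili has o. Taking the neighbouring segments as reconstructed: Nebeli u could go back to *o or *u; Kudili o could go back to *a or *o — the one source consistent with every daughter is *o.
Continuing position by position gives *kuparsor; check it forward:
Nebeli: *kuparsor
  kuparsor → kupalsol   [unconditioned shift]
  kupalsol → kupalsul   [vowel merger]
  kupalsul (rule 3 does not apply)
  giving Nebeli kupalsul.
Kudili: *kuparsor > kufarsor > kuforsor  (by unconditioned shift, vowel merger)
*kuparsor is the unique common source.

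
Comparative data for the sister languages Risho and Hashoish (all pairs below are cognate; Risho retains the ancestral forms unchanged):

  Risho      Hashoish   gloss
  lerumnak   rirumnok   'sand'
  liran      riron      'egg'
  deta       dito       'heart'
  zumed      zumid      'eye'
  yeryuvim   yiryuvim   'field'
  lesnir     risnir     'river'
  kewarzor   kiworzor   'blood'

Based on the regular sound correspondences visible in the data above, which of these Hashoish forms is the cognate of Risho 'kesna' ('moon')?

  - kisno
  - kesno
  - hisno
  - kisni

kisno

deta ~ dito, zumed ~ zumid — Risho e corresponds to Hashoish i after a consonant, before a consonant other than r, m, n, p, b, f, v.
deta ~ dito — Risho a corresponds to Hashoish o word-finally.
Applying these to Risho 'kesna':
  kesna → kisna   (e→i after a consonant, before a consonant other than r, m, n, p, b, f, v)
  kisna → kisno   (a→o word-finally)
So the Hashoish cognate is 'kisno'.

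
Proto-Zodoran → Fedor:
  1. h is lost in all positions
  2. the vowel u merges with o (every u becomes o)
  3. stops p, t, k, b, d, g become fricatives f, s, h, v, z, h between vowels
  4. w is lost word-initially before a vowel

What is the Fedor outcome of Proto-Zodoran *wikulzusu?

Fedor: start from *wikulzusu.
  rule 1: no change — wikulzusu
  rule 2 (vowel merger): wikulzusu → wikolzoso
  rule 3 (intervocalic lenition): wikolzoso → wiholzoso
  rule 4 (glide loss): wiholzoso → iholzoso
  ⇒ Fedor iholzoso

iholzoso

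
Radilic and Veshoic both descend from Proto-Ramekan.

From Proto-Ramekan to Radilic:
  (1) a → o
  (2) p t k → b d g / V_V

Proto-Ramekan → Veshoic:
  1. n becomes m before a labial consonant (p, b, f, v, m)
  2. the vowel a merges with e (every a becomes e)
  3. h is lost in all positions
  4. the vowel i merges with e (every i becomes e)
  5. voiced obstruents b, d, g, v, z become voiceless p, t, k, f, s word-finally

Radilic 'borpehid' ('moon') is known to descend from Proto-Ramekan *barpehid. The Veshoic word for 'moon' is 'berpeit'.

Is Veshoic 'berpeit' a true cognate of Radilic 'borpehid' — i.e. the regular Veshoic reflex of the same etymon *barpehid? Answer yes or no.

Derive the expected Veshoic reflex of *barpehid:
Veshoic: *barpehid > berpehid > berpeid > berpeed > berpeet  (by vowel merger, h-loss, vowel merger, final devoicing)
The regular Veshoic reflex would be 'berpeet', but the attested form is 'berpeit'. The correspondence is irregular, so they are not cognates (the Veshoic form has a different source).

no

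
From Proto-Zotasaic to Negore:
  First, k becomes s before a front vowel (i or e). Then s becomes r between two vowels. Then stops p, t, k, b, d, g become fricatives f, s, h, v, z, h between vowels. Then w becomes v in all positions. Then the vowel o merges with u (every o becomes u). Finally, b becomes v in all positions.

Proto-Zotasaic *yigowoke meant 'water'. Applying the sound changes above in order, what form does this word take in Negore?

Negore: *yigowoke > yigowose > yigowore > yihowore > yihovore > yihuvure  (by palatalisation, rhotacism, intervocalic lenition, unconditioned shift, vowel merger)

yihuvure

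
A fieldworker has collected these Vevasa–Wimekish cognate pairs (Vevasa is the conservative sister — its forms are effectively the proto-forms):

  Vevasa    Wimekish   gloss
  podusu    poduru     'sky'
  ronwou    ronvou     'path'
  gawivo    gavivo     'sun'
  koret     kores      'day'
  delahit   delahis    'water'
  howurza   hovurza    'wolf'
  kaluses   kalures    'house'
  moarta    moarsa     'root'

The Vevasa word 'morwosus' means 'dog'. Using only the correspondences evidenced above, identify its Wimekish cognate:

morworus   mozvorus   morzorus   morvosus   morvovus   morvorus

ronwou ~ ronvou — Vevasa w corresponds to Wimekish v after a consonant, before a back vowel.
podusu ~ poduru — Vevasa s corresponds to Wimekish r between vowels (before a back vowel).
Applying these to Vevasa 'morwosus':
  morwosus → morvosus   (w→v after a consonant, before a back vowel)
  morvosus → morvorus   (s→r between vowels (before a back vowel))
So the Wimekish cognate is 'morvorus'.

morvorus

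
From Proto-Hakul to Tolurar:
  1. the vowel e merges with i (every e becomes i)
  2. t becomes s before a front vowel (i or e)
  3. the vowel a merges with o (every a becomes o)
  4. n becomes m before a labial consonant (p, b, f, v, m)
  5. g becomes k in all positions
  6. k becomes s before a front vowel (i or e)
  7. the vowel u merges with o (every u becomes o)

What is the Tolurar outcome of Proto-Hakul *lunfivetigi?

Tolurar: *lunfivetigi
  lunfivetigi → lunfivitigi   [vowel merger]
  lunfivitigi → lunfivisigi   [palatalisation]
  lunfivisigi (rule 3 does not apply)
  lunfivisigi → lumfivisigi   [nasal place assimilation]
  lumfivisigi → lumfivisiki   [unconditioned shift]
  lumfivisiki → lumfivisisi   [palatalisation]
  lumfivisisi → lomfivisisi   [vowel merger]
  giving Tolurar lomfivisisi.

lomfivisisi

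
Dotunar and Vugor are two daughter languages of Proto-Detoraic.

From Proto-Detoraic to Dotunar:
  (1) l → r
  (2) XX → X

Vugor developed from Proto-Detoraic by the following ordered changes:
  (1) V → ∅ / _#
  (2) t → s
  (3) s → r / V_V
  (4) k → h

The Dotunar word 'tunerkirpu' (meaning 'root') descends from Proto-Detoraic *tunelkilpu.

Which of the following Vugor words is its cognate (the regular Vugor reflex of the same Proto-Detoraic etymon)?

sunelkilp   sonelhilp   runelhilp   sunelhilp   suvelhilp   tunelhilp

sunelhilp

Vugor: *tunelkilpu > tunelkilp > sunelkilp > sunelhilp  (by apocope, unconditioned shift, unconditioned shift)
The other candidates each miss or misapply at least one Vugor change.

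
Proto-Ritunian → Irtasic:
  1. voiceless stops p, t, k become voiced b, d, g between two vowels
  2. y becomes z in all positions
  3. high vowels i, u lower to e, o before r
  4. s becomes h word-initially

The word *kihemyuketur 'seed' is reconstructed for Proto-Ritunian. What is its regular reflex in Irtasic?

Irtasic: *kihemyuketur > kihemyugedur > kihemzugedur > kihemzugedor  (by intervocalic voicing, unconditioned shift, pre-rhotic lowering)

kihemzugedor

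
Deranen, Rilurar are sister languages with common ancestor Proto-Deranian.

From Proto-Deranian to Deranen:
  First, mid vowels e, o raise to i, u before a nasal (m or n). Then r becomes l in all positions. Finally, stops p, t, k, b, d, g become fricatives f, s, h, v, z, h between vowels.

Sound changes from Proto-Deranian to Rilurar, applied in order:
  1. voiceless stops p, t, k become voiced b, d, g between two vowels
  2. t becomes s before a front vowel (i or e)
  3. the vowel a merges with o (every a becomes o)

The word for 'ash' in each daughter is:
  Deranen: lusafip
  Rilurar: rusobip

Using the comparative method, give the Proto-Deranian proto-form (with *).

*rusapip

Position 1: Deranen has l, Rilurar has r. Rilurar preserves r here (none of its changes turn any other segment into r), so the proto-segment is *r.
Position 5: Deranen has f, Rilurar has b. Taking the neighbouring segments as reconstructed: Deranen f could go back to *p or *f; Rilurar b could go back to *p or *b — the one source consistent with every daughter is *p.
This points to *rusapip. Verify forward in each daughter:
Deranen: *rusapip > lusapip > lusafip  (by unconditioned shift, intervocalic lenition)
Rilurar: *rusapip > rusabip > rusobip  (by intervocalic voicing, vowel merger)
Only *rusapip yields all of Deranen lusafip, Rilurar rusobip.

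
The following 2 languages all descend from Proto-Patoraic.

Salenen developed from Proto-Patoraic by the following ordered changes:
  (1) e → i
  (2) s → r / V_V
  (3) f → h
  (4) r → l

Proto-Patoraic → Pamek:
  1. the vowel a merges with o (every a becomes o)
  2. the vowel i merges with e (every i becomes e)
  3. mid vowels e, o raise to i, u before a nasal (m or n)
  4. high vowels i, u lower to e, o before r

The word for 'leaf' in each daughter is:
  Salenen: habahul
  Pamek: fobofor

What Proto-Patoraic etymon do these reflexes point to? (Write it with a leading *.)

Position 2: Salenen has a, Pamek has o. Salenen preserves a here (none of its changes turn any other segment into a), so the proto-segment is *a.
Position 7: Salenen has l, Pamek has r. Pamek preserves r here (none of its changes turn any other segment into r), so the proto-segment is *r.
Position 4: Salenen has a, Pamek has o. Salenen preserves a here (none of its changes turn any other segment into a), so the proto-segment is *a.
This points to *fabafur. Verify forward in each daughter:
Salenen: *fabafur > habahur > habahul  (by unconditioned shift, unconditioned shift)
Pamek: start from *fabafur.
  rule 1 (vowel merger): fabafur → fobofur
  rule 2: no change — fobofur
  rule 3: no change — fobofur
  rule 4 (pre-rhotic lowering): fobofur → fobofor
  ⇒ Pamek fobofor
Only *fabafur yields all of Salenen habahul, Pamek fobofor.

*fabafur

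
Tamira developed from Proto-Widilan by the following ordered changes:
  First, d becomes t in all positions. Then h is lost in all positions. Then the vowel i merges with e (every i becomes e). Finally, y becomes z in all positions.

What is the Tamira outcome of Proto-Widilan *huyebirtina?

uzebertena

Tamira: *huyebirtina > uyebirtina > uyebertena > uzebertena  (by h-loss, vowel merger, unconditioned shift)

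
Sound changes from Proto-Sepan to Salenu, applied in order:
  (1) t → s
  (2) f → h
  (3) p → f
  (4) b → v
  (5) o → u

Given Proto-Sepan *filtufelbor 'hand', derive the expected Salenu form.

Salenu: *filtufelbor > filsufelbor > hilsuhelbor > hilsuhelvor > hilsuhelvur  (by unconditioned shift, unconditioned shift, unconditioned shift, vowel merger)

hilsuhelvur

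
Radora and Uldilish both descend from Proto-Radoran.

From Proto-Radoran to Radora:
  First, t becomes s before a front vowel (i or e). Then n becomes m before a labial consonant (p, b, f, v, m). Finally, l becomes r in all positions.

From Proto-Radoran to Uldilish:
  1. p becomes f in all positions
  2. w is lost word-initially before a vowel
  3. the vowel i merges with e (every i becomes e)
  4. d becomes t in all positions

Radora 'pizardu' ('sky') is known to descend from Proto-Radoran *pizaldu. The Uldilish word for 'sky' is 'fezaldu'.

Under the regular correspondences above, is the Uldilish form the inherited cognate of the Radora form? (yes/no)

Derive the expected Uldilish reflex of *pizaldu:
Uldilish: *pizaldu
  pizaldu → fizaldu   [unconditioned shift]
  fizaldu (rule 2 does not apply)
  fizaldu → fezaldu   [vowel merger]
  fezaldu → fezaltu   [unconditioned shift]
  giving Uldilish fezaltu.
The regular Uldilish reflex would be 'fezaltu', but the attested form is 'fezaldu'. The correspondence is irregular, so they are not cognates (the Uldilish form has a different source).

no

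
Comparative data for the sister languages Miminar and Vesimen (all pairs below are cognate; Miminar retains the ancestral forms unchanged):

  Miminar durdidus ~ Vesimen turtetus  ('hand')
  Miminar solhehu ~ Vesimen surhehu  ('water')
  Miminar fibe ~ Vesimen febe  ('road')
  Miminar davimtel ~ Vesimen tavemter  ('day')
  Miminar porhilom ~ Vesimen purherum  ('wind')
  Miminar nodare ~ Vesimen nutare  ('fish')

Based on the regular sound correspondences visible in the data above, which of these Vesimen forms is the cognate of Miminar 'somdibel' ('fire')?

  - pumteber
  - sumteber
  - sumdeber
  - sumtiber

sumteber

porhilom ~ purherum — Miminar o corresponds to Vesimen u after a consonant, before a nasal.
durdidus ~ turtetus — Miminar d corresponds to Vesimen t after a consonant, before a front vowel.
fibe ~ febe — Miminar i corresponds to Vesimen e after a consonant, before a labial obstruent.
davimtel ~ tavemter — Miminar l corresponds to Vesimen r word-finally.
Applying these to Miminar 'somdibel':
  somdibel → sumdibel   (o→u after a consonant, before a nasal)
  sumdibel → sumtibel   (d→t after a consonant, before a front vowel)
  sumtibel → sumtebel   (i→e after a consonant, before a labial obstruent)
  sumtebel → sumteber   (l→r word-finally)
So the Vesimen cognate is 'sumteber'.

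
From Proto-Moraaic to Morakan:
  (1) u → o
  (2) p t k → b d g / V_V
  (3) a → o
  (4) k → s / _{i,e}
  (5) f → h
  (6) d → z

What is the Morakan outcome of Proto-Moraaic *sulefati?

Morakan: start from *sulefati.
  rule 1 (vowel merger): sulefati → solefati
  rule 2 (intervocalic voicing): solefati → solefadi
  rule 3 (vowel merger): solefadi → solefodi
  rule 4: no change — solefodi
  rule 5 (unconditioned shift): solefodi → solehodi
  rule 6 (unconditioned shift): solehodi → solehozi
  ⇒ Morakan solehozi

solehozi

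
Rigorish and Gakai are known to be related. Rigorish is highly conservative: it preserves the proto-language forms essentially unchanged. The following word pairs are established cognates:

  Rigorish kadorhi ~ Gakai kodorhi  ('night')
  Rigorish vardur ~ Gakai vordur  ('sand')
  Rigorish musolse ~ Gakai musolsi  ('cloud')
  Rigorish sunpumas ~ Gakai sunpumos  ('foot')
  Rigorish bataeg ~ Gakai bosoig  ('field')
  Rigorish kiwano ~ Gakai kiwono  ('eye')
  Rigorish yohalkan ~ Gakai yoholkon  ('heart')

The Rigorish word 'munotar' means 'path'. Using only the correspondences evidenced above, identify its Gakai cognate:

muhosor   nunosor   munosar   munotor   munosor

munosor

bataeg ~ bosoig — Rigorish t corresponds to Gakai s between vowels (before a back vowel).
vardur ~ vordur — Rigorish a corresponds to Gakai o after a consonant, before r.
Applying these to Rigorish 'munotar':
  munotar → munosar   (t→s between vowels (before a back vowel))
  munosar → munosor   (a→o after a consonant, before r)
So the Gakai cognate is 'munosor'.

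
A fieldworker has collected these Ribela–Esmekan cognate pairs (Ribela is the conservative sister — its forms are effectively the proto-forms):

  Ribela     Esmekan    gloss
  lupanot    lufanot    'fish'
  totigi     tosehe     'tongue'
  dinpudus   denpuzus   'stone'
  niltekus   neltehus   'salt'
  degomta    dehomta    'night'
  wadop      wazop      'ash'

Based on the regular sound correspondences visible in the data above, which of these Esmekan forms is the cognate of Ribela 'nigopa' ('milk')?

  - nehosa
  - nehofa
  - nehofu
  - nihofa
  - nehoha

totigi ~ tosehe, niltekus ~ neltehus — Ribela i corresponds to Esmekan e after a consonant, before a consonant other than r, m, n, p, b, f, v.
degomta ~ dehomta — Ribela g corresponds to Esmekan h between vowels (before a back vowel).
lupanot ~ lufanot — Ribela p corresponds to Esmekan f between vowels (before a back vowel).
Applying these to Ribela 'nigopa':
  nigopa → negopa   (i→e after a consonant, before a consonant other than r, m, n, p, b, f, v)
  negopa → nehopa   (g→h between vowels (before a back vowel))
  nehopa → nehofa   (p→f between vowels (before a back vowel))
So the Esmekan cognate is 'nehofa'.

nehofa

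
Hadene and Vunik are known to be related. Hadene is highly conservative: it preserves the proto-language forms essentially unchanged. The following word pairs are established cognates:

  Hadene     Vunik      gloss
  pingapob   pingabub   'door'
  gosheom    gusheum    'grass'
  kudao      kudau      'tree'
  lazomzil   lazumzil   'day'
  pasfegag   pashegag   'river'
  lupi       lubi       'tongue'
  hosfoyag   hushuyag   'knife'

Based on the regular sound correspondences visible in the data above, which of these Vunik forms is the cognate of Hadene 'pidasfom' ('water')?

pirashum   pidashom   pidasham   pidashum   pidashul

pidashum

hosfoyag ~ hushuyag — Hadene f corresponds to Vunik h after a consonant, before a back vowel.
lazomzil ~ lazumzil — Hadene o corresponds to Vunik u after a consonant, before a nasal.
Applying these to Hadene 'pidasfom':
  pidasfom → pidashom   (f→h after a consonant, before a back vowel)
  pidashom → pidashum   (o→u after a consonant, before a nasal)
So the Vunik cognate is 'pidashum'.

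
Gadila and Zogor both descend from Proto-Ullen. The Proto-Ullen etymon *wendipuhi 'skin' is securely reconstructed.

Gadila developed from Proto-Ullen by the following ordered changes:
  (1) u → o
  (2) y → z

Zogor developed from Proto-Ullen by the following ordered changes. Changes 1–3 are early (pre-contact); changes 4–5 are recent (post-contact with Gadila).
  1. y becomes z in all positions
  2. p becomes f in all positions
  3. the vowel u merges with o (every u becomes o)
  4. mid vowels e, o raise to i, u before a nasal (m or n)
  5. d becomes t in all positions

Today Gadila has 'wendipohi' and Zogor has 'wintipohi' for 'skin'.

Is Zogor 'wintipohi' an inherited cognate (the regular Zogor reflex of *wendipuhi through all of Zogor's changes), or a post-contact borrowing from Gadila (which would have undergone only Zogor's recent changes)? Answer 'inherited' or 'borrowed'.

If inherited, *wendipuhi would pass through all of Zogor's changes:
Zogor: *wendipuhi
  wendipuhi (rule 1 does not apply)
  wendipuhi → wendifuhi   [unconditioned shift]
  wendifuhi → wendifohi   [vowel merger]
  wendifohi → windifohi   [pre-nasal raising]
  windifohi → wintifohi   [unconditioned shift]
  giving Zogor wintifohi.
If borrowed from Gadila 'wendipohi' after the early changes, it would undergo only the recent ones:
  rule 4 (pre-nasal raising): wendipohi → windipohi
  rule 5 (unconditioned shift): windipohi → wintipohi
  ⇒ as a loan: wintipohi
Zogor 'wintipohi' matches the loan outcome 'wintipohi', not the inherited 'wintifohi' — it skipped the early Zogor changes, so it was borrowed from Gadila.

borrowed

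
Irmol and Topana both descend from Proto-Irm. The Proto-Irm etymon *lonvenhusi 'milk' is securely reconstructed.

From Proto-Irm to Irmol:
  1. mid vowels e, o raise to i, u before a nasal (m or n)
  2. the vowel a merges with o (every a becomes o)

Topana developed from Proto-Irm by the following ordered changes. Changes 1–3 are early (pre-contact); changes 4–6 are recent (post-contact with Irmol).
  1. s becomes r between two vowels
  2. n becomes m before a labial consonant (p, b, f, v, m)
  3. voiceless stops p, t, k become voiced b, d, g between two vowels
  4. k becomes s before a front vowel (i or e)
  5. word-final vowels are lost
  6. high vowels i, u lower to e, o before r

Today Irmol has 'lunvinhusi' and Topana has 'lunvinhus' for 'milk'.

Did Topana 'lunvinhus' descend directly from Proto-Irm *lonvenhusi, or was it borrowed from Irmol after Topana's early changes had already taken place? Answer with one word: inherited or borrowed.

If inherited, *lonvenhusi would pass through all of Topana's changes:
Topana: *lonvenhusi
  lonvenhusi → lonvenhuri   [rhotacism]
  lonvenhuri → lomvenhuri   [nasal place assimilation]
  lomvenhuri (rule 3 does not apply)
  lomvenhuri (rule 4 does not apply)
  lomvenhuri → lomvenhur   [apocope]
  lomvenhur → lomvenhor   [pre-rhotic lowering]
  giving Topana lomvenhor.
If borrowed from Irmol 'lunvinhusi' after the early changes, it would undergo only the recent ones:
  rule 4 (palatalisation): no change (lunvinhusi)
  rule 5 (apocope): lunvinhusi → lunvinhus
  rule 6 (pre-rhotic lowering): no change (lunvinhus)
  ⇒ as a loan: lunvinhus
Topana 'lunvinhus' matches the loan outcome 'lunvinhus', not the inherited 'lomvenhor' — it skipped the early Topana changes, so it was borrowed from Irmol.

borrowed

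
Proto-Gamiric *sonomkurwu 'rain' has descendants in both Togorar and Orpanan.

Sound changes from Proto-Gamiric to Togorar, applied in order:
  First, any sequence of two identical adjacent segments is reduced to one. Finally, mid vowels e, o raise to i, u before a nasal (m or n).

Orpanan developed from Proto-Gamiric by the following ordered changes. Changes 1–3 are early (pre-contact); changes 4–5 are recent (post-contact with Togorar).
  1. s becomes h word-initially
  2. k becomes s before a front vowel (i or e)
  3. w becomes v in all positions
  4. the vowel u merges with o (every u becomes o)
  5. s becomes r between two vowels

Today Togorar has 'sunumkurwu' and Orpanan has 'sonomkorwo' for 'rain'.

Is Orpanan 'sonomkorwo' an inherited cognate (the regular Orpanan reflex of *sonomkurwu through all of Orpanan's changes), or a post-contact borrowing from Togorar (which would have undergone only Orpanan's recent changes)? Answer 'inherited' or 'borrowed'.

borrowed

If inherited, *sonomkurwu would pass through all of Orpanan's changes:
Orpanan: *sonomkurwu
  sonomkurwu → honomkurwu   [debuccalisation]
  honomkurwu (rule 2 does not apply)
  honomkurwu → honomkurvu   [unconditioned shift]
  honomkurvu → honomkorvo   [vowel merger]
  honomkorvo (rule 5 does not apply)
  giving Orpanan honomkorvo.
If borrowed from Togorar 'sunumkurwu' after the early changes, it would undergo only the recent ones:
  rule 4 (vowel merger): sunumkurwu → sonomkorwo
  rule 5 (rhotacism): no change (sonomkorwo)
  ⇒ as a loan: sonomkorwo
Orpanan 'sonomkorwo' matches the loan outcome 'sonomkorwo', not the inherited 'honomkorvo' — it skipped the early Orpanan changes, so it was borrowed from Togorar.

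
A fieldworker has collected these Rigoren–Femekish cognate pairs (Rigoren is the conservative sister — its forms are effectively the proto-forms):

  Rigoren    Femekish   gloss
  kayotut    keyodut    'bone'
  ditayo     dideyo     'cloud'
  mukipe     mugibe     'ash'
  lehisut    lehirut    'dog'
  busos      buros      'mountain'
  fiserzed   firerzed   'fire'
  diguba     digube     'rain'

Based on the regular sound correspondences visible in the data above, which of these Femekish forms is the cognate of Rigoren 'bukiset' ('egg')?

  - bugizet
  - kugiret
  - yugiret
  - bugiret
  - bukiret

bugiret

mukipe ~ mugibe — Rigoren k corresponds to Femekish g between vowels (before a front vowel).
fiserzed ~ firerzed — Rigoren s corresponds to Femekish r between vowels (before a front vowel).
Applying these to Rigoren 'bukiset':
  bukiset → bugiset   (k→g between vowels (before a front vowel))
  bugiset → bugiret   (s→r between vowels (before a front vowel))
So the Femekish cognate is 'bugiret'.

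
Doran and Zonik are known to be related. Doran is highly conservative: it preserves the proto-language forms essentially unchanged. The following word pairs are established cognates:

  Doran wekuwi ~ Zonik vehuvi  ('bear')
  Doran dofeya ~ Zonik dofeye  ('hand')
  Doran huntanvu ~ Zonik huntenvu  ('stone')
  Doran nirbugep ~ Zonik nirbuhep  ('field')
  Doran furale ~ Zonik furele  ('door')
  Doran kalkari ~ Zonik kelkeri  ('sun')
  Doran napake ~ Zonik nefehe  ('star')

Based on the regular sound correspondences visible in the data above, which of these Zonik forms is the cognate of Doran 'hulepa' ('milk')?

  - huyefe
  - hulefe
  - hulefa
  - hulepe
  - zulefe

napake ~ nefehe — Doran p corresponds to Zonik f between vowels (before a back vowel).
dofeya ~ dofeye — Doran a corresponds to Zonik e word-finally.
Applying these to Doran 'hulepa':
  hulepa → hulefa   (p→f between vowels (before a back vowel))
  hulefa → hulefe   (a→e word-finally)
So the Zonik cognate is 'hulefe'.

hulefe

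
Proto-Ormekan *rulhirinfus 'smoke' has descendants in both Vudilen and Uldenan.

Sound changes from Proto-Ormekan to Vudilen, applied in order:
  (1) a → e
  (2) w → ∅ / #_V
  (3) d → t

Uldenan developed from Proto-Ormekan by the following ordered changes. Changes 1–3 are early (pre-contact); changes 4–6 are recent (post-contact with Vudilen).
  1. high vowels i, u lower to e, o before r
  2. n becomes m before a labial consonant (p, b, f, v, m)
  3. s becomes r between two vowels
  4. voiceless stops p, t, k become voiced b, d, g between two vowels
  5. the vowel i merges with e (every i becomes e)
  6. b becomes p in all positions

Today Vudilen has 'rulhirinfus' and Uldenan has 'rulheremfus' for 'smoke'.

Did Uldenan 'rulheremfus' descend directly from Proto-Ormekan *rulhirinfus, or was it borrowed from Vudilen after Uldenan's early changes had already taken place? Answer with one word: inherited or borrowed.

If inherited, *rulhirinfus would pass through all of Uldenan's changes:
Uldenan: *rulhirinfus > rulherinfus > rulherimfus > rulheremfus  (by pre-rhotic lowering, nasal place assimilation, vowel merger)
If borrowed from Vudilen 'rulhirinfus' after the early changes, it would undergo only the recent ones:
  rule 4 (intervocalic voicing): no change (rulhirinfus)
  rule 5 (vowel merger): rulhirinfus → rulherenfus
  rule 6 (unconditioned shift): no change (rulherenfus)
  ⇒ as a loan: rulherenfus
Uldenan 'rulheremfus' matches the inherited outcome exactly, so it is an inherited cognate, not a loan.

inherited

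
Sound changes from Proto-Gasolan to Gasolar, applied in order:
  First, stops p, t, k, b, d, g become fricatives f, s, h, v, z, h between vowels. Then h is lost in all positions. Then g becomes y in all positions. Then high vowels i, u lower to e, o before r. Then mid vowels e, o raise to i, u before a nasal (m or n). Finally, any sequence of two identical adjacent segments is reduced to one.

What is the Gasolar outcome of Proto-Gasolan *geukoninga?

Gasolar: *geukoninga
  geukoninga → geuhoninga   [intervocalic lenition]
  geuhoninga → geuoninga   [h-loss]
  geuoninga → yeuoninya   [unconditioned shift]
  yeuoninya (rule 4 does not apply)
  yeuoninya → yeuuninya   [pre-nasal raising]
  yeuuninya → yeuninya   [degemination]
  giving Gasolar yeuninya.

yeuninya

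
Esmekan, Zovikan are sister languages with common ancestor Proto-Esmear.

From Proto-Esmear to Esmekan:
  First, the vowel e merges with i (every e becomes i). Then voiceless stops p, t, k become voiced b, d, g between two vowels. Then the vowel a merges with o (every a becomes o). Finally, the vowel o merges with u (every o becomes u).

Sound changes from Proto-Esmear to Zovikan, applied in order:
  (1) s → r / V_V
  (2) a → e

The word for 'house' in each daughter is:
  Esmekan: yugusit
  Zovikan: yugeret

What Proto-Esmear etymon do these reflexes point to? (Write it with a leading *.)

Position 5: Esmekan has s, Zovikan has r. Esmekan preserves s here (none of its changes turn any other segment into s), so the proto-segment is *s.
Position 6: Esmekan has i, Zovikan has e. Taking the neighbouring segments as reconstructed: Esmekan i could go back to *e or *i; Zovikan e could go back to *a or *e — the one source consistent with every daughter is *e.
Verify the candidate proto-form against each daughter:
Esmekan: *yugaset
  yugaset → yugasit   [vowel merger]
  yugasit (rule 2 does not apply)
  yugasit → yugosit   [vowel merger]
  yugosit → yugusit   [vowel merger]
  giving Esmekan yugusit.
Zovikan: *yugaset
  yugaset → yugaret   [rhotacism]
  yugaret → yugeret   [vowel merger]
  giving Zovikan yugeret.
No other proto-form is consistent with every reflex, so the reconstruction is *yugaset.

*yugaset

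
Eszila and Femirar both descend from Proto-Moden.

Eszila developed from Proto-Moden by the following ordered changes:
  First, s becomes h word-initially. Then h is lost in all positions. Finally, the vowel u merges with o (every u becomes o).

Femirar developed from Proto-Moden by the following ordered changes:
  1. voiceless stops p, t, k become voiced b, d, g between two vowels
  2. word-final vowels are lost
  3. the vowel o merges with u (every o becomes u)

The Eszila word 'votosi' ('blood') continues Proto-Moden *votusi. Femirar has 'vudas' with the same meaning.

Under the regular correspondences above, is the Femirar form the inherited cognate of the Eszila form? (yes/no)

Derive the expected Femirar reflex of *votusi:
Femirar: *votusi
  votusi → vodusi   [intervocalic voicing]
  vodusi → vodus   [apocope]
  vodus → vudus   [vowel merger]
  giving Femirar vudus.
The regular Femirar reflex would be 'vudus', but the attested form is 'vudas'. The correspondence is irregular, so they are not cognates (the Femirar form has a different source).

no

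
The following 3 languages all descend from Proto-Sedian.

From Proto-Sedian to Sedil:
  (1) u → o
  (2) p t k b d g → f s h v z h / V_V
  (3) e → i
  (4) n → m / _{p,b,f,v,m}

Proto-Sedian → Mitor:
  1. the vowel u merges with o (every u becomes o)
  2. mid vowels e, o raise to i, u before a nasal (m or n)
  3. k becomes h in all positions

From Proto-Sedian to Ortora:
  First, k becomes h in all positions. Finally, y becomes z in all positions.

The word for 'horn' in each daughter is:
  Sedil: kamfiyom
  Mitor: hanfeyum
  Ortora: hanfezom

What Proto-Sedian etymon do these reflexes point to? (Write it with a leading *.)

Position 6: Sedil has y, Mitor has y, Ortora has z. Sedil preserves y here (none of its changes turn any other segment into y), so the proto-segment is *y.
Position 5: Sedil has i, Mitor has e, Ortora has e. Mitor preserves e here (none of its changes turn any other segment into e), so the proto-segment is *e.
Continuing position by position gives *kanfeyom; check it forward:
Sedil: *kanfeyom
  kanfeyom (rule 1 does not apply)
  kanfeyom (rule 2 does not apply)
  kanfeyom → kanfiyom   [vowel merger]
  kanfiyom → kamfiyom   [nasal place assimilation]
  giving Sedil kamfiyom.
Mitor: start from *kanfeyom.
  rule 1: no change — kanfeyom
  rule 2 (pre-nasal raising): kanfeyom → kanfeyum
  rule 3 (unconditioned shift): kanfeyum → hanfeyum
  ⇒ Mitor hanfeyum
Ortora: *kanfeyom
  kanfeyom → hanfeyom   [unconditioned shift]
  hanfeyom → hanfezom   [unconditioned shift]
  giving Ortora hanfezom.
*kanfeyom is the unique common source.

*kanfeyom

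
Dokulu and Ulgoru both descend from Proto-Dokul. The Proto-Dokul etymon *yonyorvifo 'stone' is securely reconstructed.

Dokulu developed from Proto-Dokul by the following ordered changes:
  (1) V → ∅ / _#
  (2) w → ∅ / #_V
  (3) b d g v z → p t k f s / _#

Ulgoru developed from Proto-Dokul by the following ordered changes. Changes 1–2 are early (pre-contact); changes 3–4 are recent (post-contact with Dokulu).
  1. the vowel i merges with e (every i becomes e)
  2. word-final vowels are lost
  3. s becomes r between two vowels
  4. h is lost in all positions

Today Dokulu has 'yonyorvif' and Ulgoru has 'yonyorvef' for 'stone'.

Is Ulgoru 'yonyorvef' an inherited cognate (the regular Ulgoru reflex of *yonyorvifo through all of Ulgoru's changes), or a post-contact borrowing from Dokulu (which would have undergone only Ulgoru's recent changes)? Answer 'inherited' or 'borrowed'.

If inherited, *yonyorvifo would pass through all of Ulgoru's changes:
Ulgoru: *yonyorvifo
  yonyorvifo → yonyorvefo   [vowel merger]
  yonyorvefo → yonyorvef   [apocope]
  yonyorvef (rule 3 does not apply)
  yonyorvef (rule 4 does not apply)
  giving Ulgoru yonyorvef.
If borrowed from Dokulu 'yonyorvif' after the early changes, it would undergo only the recent ones:
  rule 3 (rhotacism): no change (yonyorvif)
  rule 4 (h-loss): no change (yonyorvif)
  ⇒ as a loan: yonyorvif
Ulgoru 'yonyorvef' matches the inherited outcome exactly, so it is an inherited cognate, not a loan.

inherited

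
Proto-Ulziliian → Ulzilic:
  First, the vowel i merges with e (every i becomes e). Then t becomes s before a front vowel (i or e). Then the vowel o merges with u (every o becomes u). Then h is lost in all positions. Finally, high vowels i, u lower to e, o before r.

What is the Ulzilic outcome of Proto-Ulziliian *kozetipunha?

kuzesepuna

Ulzilic: *kozetipunha > kozetepunha > kozesepunha > kuzesepunha > kuzesepuna  (by vowel merger, palatalisation, vowel merger, h-loss)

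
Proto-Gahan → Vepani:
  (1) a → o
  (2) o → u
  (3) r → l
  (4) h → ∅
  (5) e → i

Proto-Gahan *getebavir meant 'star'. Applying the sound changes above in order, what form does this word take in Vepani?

gitibuvil

Vepani: start from *getebavir.
  rule 1 (vowel merger): getebavir → getebovir
  rule 2 (vowel merger): getebovir → getebuvir
  rule 3 (unconditioned shift): getebuvir → getebuvil
  rule 4: no change — getebuvil
  rule 5 (vowel merger): getebuvil → gitibuvil
  ⇒ Vepani gitibuvil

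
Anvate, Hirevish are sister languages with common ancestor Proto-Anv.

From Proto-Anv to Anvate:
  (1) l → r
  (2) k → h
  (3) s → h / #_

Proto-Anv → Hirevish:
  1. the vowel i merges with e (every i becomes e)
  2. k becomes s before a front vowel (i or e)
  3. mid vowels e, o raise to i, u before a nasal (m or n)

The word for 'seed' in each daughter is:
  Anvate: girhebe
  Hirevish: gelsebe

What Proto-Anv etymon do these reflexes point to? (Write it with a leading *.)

*gilkebe

Position 3: Anvate has r, Hirevish has l. Hirevish preserves l here (none of its changes turn any other segment into l), so the proto-segment is *l.
Position 2: Anvate has i, Hirevish has e. Anvate preserves i here (none of its changes turn any other segment into i), so the proto-segment is *i.
Position 4: Anvate has h, Hirevish has s. Taking the neighbouring segments as reconstructed: Anvate h could go back to *k or *h; Hirevish s could go back to *k or *s — the one source consistent with every daughter is *k.
This points to *gilkebe. Verify forward in each daughter:
Anvate: *gilkebe
  gilkebe → girkebe   [unconditioned shift]
  girkebe → girhebe   [unconditioned shift]
  girhebe (rule 3 does not apply)
  giving Anvate girhebe.
Hirevish: *gilkebe
  gilkebe → gelkebe   [vowel merger]
  gelkebe → gelsebe   [palatalisation]
  gelsebe (rule 3 does not apply)
  giving Hirevish gelsebe.
*gilkebe is the unique common source.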